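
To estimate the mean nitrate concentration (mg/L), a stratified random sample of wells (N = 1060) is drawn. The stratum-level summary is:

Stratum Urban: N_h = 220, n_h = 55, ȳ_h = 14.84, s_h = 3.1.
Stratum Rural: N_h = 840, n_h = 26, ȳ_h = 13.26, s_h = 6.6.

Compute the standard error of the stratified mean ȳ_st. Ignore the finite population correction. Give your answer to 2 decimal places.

V̂(ȳ_st) = Σ W_h² s_h²/n_h, with W_h = N_h/N and N = 1060:
  stratum Urban: (220/1060)²·3.1²/55 = 0.00752652
  stratum Rural: (840/1060)²·6.6²/26 = 1.05211
V̂(ȳ_st) = 1.05964
SE(ȳ_st) = √1.05964 = 1.02939

SE(ȳ_st) ≈ 1.03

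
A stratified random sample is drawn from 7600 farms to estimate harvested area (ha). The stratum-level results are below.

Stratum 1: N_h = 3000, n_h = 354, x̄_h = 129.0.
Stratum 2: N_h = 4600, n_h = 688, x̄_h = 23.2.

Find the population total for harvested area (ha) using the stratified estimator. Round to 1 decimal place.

τ̂_st ≈ 493720.0

τ̂_st = Σ N_h x̄_h = 3000·129.0 + 4600·23.2 = 493720.0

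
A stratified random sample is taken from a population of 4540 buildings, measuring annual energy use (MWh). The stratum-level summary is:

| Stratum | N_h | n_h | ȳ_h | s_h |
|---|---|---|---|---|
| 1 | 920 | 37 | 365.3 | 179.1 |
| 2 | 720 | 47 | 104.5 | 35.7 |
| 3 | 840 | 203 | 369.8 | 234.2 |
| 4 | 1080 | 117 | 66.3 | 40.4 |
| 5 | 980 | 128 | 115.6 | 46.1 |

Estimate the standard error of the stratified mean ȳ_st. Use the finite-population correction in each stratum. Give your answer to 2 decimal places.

SE(ȳ_st) ≈ 6.57

V̂(ȳ_st) = Σ W_h² (1 − n_h/N_h) s_h²/n_h, with W_h = N_h/N and N = 4540:
  stratum 1: (920/4540)²·(1 − 37/920)·179.1²/37 = 34.1685
  stratum 2: (720/4540)²·(1 − 47/720)·35.7²/47 = 0.637492
  stratum 3: (840/4540)²·(1 − 203/840)·234.2²/203 = 7.01431
  stratum 4: (1080/4540)²·(1 − 117/1080)·40.4²/117 = 0.703907
  stratum 5: (980/4540)²·(1 − 128/980)·46.1²/128 = 0.672583
V̂(ȳ_st) = 43.1968
SE(ȳ_st) = √43.1968 = 6.57243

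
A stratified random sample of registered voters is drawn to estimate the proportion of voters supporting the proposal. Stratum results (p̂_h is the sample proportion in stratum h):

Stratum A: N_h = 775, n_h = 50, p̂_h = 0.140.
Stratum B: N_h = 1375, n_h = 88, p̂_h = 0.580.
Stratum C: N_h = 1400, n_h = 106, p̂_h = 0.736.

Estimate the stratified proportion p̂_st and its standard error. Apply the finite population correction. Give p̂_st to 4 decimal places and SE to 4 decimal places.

N = 3550; stratum weights W_h = N_h/N.
p̂_st = Σ W_h p̂_h = (775·0.140 + 1375·0.580 + 1400·0.736)/3550 = 0.54546
V̂(p̂_st) = Σ W_h² (1 − n_h/N_h) p̂_h(1−p̂_h)/(n_h−1):
  stratum A: (775/3550)²·(1 − 50/775)·0.140·0.860/49 = 0.00010955
  stratum B: (1375/3550)²·(1 − 88/1375)·0.580·0.420/87 = 0.000393172
  stratum C: (1400/3550)²·(1 − 106/1400)·0.736·0.264/105 = 0.00026601
V̂(p̂_st) = 0.000768732; SE = √V̂ = 0.027726

p̂_st ≈ 0.5455, SE ≈ 0.0277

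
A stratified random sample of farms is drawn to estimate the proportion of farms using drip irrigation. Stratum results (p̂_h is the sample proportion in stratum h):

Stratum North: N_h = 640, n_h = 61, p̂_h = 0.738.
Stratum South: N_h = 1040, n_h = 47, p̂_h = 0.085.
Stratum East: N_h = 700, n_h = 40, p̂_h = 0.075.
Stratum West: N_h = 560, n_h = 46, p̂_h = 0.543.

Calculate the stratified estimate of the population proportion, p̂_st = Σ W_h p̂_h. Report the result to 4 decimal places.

N = 2940; stratum weights W_h = N_h/N.
p̂_st = Σ W_h p̂_h = (640·0.738 + 1040·0.085 + 700·0.075 + 560·0.543)/2940 = 0.31201

p̂_st ≈ 0.3120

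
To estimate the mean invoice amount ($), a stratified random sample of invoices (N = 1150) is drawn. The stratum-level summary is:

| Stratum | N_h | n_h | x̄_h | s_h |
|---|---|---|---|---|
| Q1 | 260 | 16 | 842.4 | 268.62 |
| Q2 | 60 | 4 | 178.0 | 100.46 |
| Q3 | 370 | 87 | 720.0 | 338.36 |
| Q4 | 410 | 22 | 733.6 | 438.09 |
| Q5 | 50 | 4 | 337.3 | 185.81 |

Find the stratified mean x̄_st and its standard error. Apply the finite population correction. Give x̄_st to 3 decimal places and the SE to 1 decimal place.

x̄_st = Σ W_h x̄_h = (260·842.4 + 60·178.0 + 370·720.0 + 410·733.6 + 50·337.3)/1150 = 707.60435
V̂(x̄_st) = Σ W_h² (1 − n_h/N_h) s_h²/n_h, with W_h = N_h/N and N = 1150:
  stratum Q1: (260/1150)²·(1 − 16/260)·268.62²/16 = 216.334
  stratum Q2: (60/1150)²·(1 − 4/60)·100.46²/4 = 6.41018
  stratum Q3: (370/1150)²·(1 − 87/370)·338.36²/87 = 104.191
  stratum Q4: (410/1150)²·(1 − 22/410)·438.09²/22 = 1049.36
  stratum Q5: (50/1150)²·(1 − 4/50)·185.81²/4 = 15.011
V̂(x̄_st) = 1391.3
SE(x̄_st) = √1391.3 = 37.3002

x̄_st ≈ 707.604, SE ≈ 37.3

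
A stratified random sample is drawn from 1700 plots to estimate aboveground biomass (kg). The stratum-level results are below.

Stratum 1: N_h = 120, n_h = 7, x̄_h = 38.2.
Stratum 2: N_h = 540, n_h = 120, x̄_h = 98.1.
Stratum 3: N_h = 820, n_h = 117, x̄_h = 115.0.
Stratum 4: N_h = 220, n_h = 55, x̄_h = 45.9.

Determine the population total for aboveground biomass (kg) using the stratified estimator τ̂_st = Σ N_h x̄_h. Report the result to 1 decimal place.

τ̂_st = Σ N_h x̄_h = 120·38.2 + 540·98.1 + 820·115.0 + 220·45.9 = 161956.0

τ̂_st ≈ 161956.0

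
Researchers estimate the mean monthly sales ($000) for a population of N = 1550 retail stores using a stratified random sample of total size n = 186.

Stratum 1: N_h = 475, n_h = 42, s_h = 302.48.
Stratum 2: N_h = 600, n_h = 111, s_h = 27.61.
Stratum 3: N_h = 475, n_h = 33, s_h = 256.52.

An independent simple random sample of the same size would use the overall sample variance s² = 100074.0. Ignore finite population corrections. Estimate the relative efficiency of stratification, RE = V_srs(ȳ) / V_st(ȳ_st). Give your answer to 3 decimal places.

RE ≈ 1.369

V̂(ȳ_st) = Σ W_h² s_h²/n_h, with W_h = N_h/N and N = 1550:
  stratum 1: (475/1550)²·302.48²/42 = 204.582
  stratum 2: (600/1550)²·27.61²/111 = 1.02908
  stratum 3: (475/1550)²·256.52²/33 = 187.263
V_st = 392.874
V_srs = s²/n = 100074.0/186 = 538.032
Relative efficiency = V_srs / V_st = 538.032/392.874 = 1.3695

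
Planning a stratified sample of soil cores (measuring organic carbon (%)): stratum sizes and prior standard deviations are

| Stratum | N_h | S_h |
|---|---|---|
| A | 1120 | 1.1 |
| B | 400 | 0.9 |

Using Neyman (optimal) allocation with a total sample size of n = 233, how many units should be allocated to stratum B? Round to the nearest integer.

53

Neyman allocation: n_h = n · N_h S_h / Σ N_i S_i, with n = 233.
  stratum A: N_h·S_h = 1120·1.1 = 1232.00
  stratum B: N_h·S_h = 400·0.9 = 360.00
Σ N_h S_h = 1592.00
n for stratum B = 233·360.00/1592.00 = 52.688 → 53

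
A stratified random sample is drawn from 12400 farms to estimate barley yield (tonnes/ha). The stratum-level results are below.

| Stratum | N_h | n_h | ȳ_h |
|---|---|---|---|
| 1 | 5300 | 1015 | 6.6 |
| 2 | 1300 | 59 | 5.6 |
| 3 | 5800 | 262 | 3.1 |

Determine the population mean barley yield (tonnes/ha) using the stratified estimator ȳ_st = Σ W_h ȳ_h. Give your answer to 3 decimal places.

N = Σ N_h = 12400. Stratum weights W_h = N_h/N.
ȳ_st = (5300·6.6 + 1300·5.6 + 5800·3.1) / 12400 = 4.85806

ȳ_st ≈ 4.858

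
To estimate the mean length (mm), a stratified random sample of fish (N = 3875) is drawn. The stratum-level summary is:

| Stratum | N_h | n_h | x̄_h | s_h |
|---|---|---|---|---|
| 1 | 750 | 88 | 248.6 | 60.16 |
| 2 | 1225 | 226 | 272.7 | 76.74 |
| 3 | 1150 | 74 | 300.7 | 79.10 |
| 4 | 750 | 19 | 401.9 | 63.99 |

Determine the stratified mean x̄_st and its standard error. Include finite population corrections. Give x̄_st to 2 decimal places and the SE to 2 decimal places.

x̄_st ≈ 301.35, SE ≈ 4.28

x̄_st = Σ W_h x̄_h = (750·248.6 + 1225·272.7 + 1150·300.7 + 750·401.9)/3875 = 301.35161
V̂(x̄_st) = Σ W_h² (1 − n_h/N_h) s_h²/n_h, with W_h = N_h/N and N = 3875:
  stratum 1: (750/3875)²·(1 − 88/750)·60.16²/88 = 1.35991
  stratum 2: (1225/3875)²·(1 − 226/1225)·76.74²/226 = 2.1237
  stratum 3: (1150/3875)²·(1 − 74/1150)·79.10²/74 = 6.96768
  stratum 4: (750/3875)²·(1 − 19/750)·63.99²/19 = 7.86875
V̂(x̄_st) = 18.32
SE(x̄_st) = √18.32 = 4.28019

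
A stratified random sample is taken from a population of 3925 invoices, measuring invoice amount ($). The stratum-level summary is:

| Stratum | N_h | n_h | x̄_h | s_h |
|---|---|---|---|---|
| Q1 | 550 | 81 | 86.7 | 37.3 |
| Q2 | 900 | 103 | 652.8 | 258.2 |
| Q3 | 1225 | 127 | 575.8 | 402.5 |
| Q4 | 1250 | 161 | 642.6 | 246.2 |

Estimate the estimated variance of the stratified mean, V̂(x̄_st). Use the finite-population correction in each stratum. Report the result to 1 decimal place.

V̂(x̄_st) ≈ 175.1

V̂(x̄_st) = Σ W_h² (1 − n_h/N_h) s_h²/n_h, with W_h = N_h/N and N = 3925:
  stratum Q1: (550/3925)²·(1 − 81/550)·37.3²/81 = 0.2876
  stratum Q2: (900/3925)²·(1 − 103/900)·258.2²/103 = 30.1368
  stratum Q3: (1225/3925)²·(1 − 127/1225)·402.5²/127 = 111.375
  stratum Q4: (1250/3925)²·(1 − 161/1250)·246.2²/161 = 33.2666
V̂(x̄_st) = 175.066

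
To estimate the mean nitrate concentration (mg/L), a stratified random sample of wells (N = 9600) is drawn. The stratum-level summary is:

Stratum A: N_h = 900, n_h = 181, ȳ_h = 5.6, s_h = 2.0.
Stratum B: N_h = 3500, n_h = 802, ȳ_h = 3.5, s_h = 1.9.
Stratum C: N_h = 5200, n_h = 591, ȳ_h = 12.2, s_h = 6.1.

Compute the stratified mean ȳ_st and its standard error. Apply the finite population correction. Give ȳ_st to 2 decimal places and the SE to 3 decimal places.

ȳ_st ≈ 8.41, SE ≈ 0.130

ȳ_st = Σ W_h ȳ_h = (900·5.6 + 3500·3.5 + 5200·12.2)/9600 = 8.40938
V̂(ȳ_st) = Σ W_h² (1 − n_h/N_h) s_h²/n_h, with W_h = N_h/N and N = 9600:
  stratum A: (900/9600)²·(1 − 181/900)·2.0²/181 = 0.000155171
  stratum B: (3500/9600)²·(1 − 802/3500)·1.9²/802 = 0.000461212
  stratum C: (5200/9600)²·(1 − 591/5200)·6.1²/591 = 0.0163734
V̂(ȳ_st) = 0.0169898
SE(ȳ_st) = √0.0169898 = 0.130345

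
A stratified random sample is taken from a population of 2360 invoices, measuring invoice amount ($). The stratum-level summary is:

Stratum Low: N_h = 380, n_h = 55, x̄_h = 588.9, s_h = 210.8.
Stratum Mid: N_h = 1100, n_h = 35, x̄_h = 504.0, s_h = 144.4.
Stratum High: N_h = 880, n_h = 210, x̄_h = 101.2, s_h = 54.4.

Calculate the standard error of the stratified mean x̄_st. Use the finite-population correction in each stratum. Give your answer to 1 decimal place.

V̂(x̄_st) = Σ W_h² (1 − n_h/N_h) s_h²/n_h, with W_h = N_h/N and N = 2360:
  stratum Low: (380/2360)²·(1 − 55/380)·210.8²/55 = 17.9152
  stratum Mid: (1100/2360)²·(1 − 35/1100)·144.4²/35 = 125.31
  stratum High: (880/2360)²·(1 − 210/880)·54.4²/210 = 1.4918
V̂(x̄_st) = 144.717
SE(x̄_st) = √144.717 = 12.0298

SE(x̄_st) ≈ 12.0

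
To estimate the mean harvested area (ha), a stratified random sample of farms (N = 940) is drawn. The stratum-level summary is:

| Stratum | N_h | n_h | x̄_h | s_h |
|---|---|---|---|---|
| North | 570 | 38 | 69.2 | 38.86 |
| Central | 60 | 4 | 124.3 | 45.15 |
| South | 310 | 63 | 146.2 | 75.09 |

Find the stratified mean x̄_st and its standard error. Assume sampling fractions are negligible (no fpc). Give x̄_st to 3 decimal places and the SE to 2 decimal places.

x̄_st ≈ 98.111, SE ≈ 5.14

x̄_st = Σ W_h x̄_h = (570·69.2 + 60·124.3 + 310·146.2)/940 = 98.11064
V̂(x̄_st) = Σ W_h² s_h²/n_h, with W_h = N_h/N and N = 940:
  stratum North: (570/940)²·38.86²/38 = 14.6122
  stratum Central: (60/940)²·45.15²/4 = 2.07636
  stratum South: (310/940)²·75.09²/63 = 9.734
V̂(x̄_st) = 26.4226
SE(x̄_st) = √26.4226 = 5.14029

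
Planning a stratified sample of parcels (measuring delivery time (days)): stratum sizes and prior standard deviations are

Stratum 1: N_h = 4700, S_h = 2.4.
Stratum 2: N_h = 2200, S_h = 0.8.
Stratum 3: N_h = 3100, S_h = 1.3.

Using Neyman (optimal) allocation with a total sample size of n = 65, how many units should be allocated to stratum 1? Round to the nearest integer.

Neyman allocation: n_h = n · N_h S_h / Σ N_i S_i, with n = 65.
  stratum 1: N_h·S_h = 4700·2.4 = 11280.00
  stratum 2: N_h·S_h = 2200·0.8 = 1760.00
  stratum 3: N_h·S_h = 3100·1.3 = 4030.00
Σ N_h S_h = 17070.00
n for stratum 1 = 65·11280.00/17070.00 = 42.953 → 43

43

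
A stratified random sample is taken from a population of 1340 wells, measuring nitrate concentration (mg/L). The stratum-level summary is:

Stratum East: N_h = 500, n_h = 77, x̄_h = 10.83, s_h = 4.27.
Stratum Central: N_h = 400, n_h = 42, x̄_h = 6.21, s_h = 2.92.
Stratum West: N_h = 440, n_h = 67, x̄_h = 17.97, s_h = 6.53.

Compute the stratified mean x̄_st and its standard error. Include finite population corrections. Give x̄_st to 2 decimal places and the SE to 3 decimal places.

x̄_st ≈ 11.80, SE ≈ 0.320

x̄_st = Σ W_h x̄_h = (500·10.83 + 400·6.21 + 440·17.97)/1340 = 11.79537
V̂(x̄_st) = Σ W_h² (1 − n_h/N_h) s_h²/n_h, with W_h = N_h/N and N = 1340:
  stratum East: (500/1340)²·(1 − 77/500)·4.27²/77 = 0.0278911
  stratum Central: (400/1340)²·(1 − 42/400)·2.92²/42 = 0.0161901
  stratum West: (440/1340)²·(1 − 67/440)·6.53²/67 = 0.0581706
V̂(x̄_st) = 0.102252
SE(x̄_st) = √0.102252 = 0.319768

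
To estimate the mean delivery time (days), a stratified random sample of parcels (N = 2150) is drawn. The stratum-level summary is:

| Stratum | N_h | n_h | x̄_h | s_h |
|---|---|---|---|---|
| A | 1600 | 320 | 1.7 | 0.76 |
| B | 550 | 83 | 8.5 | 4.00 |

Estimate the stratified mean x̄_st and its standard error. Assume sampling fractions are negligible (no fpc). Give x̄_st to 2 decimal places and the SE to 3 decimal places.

x̄_st ≈ 3.44, SE ≈ 0.117

x̄_st = Σ W_h x̄_h = (1600·1.7 + 550·8.5)/2150 = 3.43953
V̂(x̄_st) = Σ W_h² s_h²/n_h, with W_h = N_h/N and N = 2150:
  stratum A: (1600/2150)²·0.76²/320 = 0.000999632
  stratum B: (550/2150)²·4.00²/83 = 0.0126151
V̂(x̄_st) = 0.0136147
SE(x̄_st) = √0.0136147 = 0.116682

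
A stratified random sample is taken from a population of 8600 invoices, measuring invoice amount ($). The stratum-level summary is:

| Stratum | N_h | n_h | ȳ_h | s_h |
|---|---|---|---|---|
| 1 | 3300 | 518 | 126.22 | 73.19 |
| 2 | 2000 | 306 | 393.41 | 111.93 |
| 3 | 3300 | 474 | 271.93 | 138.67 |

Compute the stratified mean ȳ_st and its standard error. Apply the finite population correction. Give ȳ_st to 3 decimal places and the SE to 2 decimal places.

ȳ_st = Σ W_h ȳ_h = (3300·126.22 + 2000·393.41 + 3300·271.93)/8600 = 244.26919
V̂(ȳ_st) = Σ W_h² (1 − n_h/N_h) s_h²/n_h, with W_h = N_h/N and N = 8600:
  stratum 1: (3300/8600)²·(1 − 518/3300)·73.19²/518 = 1.28365
  stratum 2: (2000/8600)²·(1 − 306/2000)·111.93²/306 = 1.8755
  stratum 3: (3300/8600)²·(1 − 474/3300)·138.67²/474 = 5.11536
V̂(ȳ_st) = 8.27451
SE(ȳ_st) = √8.27451 = 2.87655

ȳ_st ≈ 244.269, SE ≈ 2.88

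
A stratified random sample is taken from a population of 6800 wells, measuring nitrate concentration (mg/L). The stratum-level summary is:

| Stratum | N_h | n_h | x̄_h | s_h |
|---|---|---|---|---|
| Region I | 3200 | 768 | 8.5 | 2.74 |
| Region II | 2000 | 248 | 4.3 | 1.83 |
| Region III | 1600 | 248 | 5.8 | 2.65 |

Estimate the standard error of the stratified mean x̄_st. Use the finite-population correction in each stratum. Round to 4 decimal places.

V̂(x̄_st) = Σ W_h² (1 − n_h/N_h) s_h²/n_h, with W_h = N_h/N and N = 6800:
  stratum Region I: (3200/6800)²·(1 − 768/3200)·2.74²/768 = 0.00164526
  stratum Region II: (2000/6800)²·(1 − 248/2000)·1.83²/248 = 0.00102329
  stratum Region III: (1600/6800)²·(1 − 248/1600)·2.65²/248 = 0.0013247
V̂(x̄_st) = 0.00399325
SE(x̄_st) = √0.00399325 = 0.0631922

SE(x̄_st) ≈ 0.0632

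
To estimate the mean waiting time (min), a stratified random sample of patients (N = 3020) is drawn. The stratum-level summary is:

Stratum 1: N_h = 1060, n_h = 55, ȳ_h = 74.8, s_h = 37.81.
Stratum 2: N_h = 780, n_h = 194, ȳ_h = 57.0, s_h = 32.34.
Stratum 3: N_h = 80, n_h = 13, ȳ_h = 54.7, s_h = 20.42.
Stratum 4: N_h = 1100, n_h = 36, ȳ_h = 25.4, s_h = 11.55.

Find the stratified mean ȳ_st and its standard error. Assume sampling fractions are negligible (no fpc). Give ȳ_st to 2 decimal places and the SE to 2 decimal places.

ȳ_st = Σ W_h ȳ_h = (1060·74.8 + 780·57.0 + 80·54.7 + 1100·25.4)/3020 = 51.67682
V̂(ȳ_st) = Σ W_h² s_h²/n_h, with W_h = N_h/N and N = 3020:
  stratum 1: (1060/3020)²·37.81²/55 = 3.2022
  stratum 2: (780/3020)²·32.34²/194 = 0.359628
  stratum 3: (80/3020)²·20.42²/13 = 0.0225079
  stratum 4: (1100/3020)²·11.55²/36 = 0.491624
V̂(ȳ_st) = 4.07596
SE(ȳ_st) = √4.07596 = 2.0189

ȳ_st ≈ 51.68, SE ≈ 2.02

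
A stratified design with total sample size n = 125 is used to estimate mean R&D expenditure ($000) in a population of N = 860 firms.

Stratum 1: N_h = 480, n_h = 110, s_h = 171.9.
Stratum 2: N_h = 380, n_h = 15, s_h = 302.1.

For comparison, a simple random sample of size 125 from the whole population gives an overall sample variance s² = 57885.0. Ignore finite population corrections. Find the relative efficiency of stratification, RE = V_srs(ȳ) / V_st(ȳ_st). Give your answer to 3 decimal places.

V̂(ȳ_st) = Σ W_h² s_h²/n_h, with W_h = N_h/N and N = 860:
  stratum 1: (480/860)²·171.9²/110 = 83.6844
  stratum 2: (380/860)²·302.1²/15 = 1187.9
V_st = 1271.59
V_srs = s²/n = 57885.0/125 = 463.08
Relative efficiency = V_srs / V_st = 463.08/1271.59 = 0.3642

RE ≈ 0.364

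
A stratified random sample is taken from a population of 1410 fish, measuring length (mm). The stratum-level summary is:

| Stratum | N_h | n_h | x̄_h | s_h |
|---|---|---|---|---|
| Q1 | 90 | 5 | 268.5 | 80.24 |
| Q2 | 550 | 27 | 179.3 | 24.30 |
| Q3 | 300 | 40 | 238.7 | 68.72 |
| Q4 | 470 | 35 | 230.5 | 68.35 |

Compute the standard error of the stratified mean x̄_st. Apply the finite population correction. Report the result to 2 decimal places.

SE(x̄_st) ≈ 5.15

V̂(x̄_st) = Σ W_h² (1 − n_h/N_h) s_h²/n_h, with W_h = N_h/N and N = 1410:
  stratum Q1: (90/1410)²·(1 − 5/90)·80.24²/5 = 4.9549
  stratum Q2: (550/1410)²·(1 − 27/550)·24.30²/27 = 3.16428
  stratum Q3: (300/1410)²·(1 − 40/300)·68.72²/40 = 4.63194
  stratum Q4: (470/1410)²·(1 − 35/470)·68.35²/35 = 13.7264
V̂(x̄_st) = 26.4776
SE(x̄_st) = √26.4776 = 5.14563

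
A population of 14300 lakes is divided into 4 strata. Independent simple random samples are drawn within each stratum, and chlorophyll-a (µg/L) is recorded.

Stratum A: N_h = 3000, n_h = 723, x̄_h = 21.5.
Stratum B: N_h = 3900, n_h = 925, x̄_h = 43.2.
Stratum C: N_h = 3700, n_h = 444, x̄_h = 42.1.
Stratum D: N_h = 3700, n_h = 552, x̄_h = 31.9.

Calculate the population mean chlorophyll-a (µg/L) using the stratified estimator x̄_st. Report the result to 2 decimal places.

N = Σ N_h = 14300. Stratum weights W_h = N_h/N.
x̄_st = (3000·21.5 + 3900·43.2 + 3700·42.1 + 3700·31.9) / 14300 = 35.4392

x̄_st ≈ 35.44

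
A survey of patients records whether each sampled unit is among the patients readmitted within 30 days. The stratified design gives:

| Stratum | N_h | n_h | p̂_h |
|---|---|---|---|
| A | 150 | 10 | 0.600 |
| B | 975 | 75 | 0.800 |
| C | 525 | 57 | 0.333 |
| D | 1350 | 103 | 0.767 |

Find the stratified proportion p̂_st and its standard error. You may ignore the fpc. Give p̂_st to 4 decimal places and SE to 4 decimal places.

p̂_st ≈ 0.6934, SE ≈ 0.0278

N = 3000; stratum weights W_h = N_h/N.
p̂_st = Σ W_h p̂_h = (150·0.600 + 975·0.800 + 525·0.333 + 1350·0.767)/3000 = 0.69343
V̂(p̂_st) = Σ W_h² p̂_h(1−p̂_h)/(n_h−1):
  stratum A: (150/3000)²·0.600·0.400/9 = 6.66667e-05
  stratum B: (975/3000)²·0.800·0.200/74 = 0.000228378
  stratum C: (525/3000)²·0.333·0.667/56 = 0.000121467
  stratum D: (1350/3000)²·0.767·0.233/102 = 0.000354794
V̂(p̂_st) = 0.000771306; SE = √V̂ = 0.0277724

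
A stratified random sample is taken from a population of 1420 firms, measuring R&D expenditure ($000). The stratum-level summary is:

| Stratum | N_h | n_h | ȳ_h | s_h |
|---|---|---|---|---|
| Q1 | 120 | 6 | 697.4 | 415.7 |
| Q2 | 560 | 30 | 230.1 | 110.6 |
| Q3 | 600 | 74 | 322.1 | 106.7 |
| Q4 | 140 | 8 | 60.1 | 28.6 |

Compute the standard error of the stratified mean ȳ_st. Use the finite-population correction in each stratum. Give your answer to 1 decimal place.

V̂(ȳ_st) = Σ W_h² (1 − n_h/N_h) s_h²/n_h, with W_h = N_h/N and N = 1420:
  stratum Q1: (120/1420)²·(1 − 6/120)·415.7²/6 = 195.397
  stratum Q2: (560/1420)²·(1 − 30/560)·110.6²/30 = 60.0173
  stratum Q3: (600/1420)²·(1 − 74/600)·106.7²/74 = 24.0801
  stratum Q4: (140/1420)²·(1 − 8/140)·28.6²/8 = 0.93706
V̂(ȳ_st) = 280.432
SE(ȳ_st) = √280.432 = 16.7461

SE(ȳ_st) ≈ 16.7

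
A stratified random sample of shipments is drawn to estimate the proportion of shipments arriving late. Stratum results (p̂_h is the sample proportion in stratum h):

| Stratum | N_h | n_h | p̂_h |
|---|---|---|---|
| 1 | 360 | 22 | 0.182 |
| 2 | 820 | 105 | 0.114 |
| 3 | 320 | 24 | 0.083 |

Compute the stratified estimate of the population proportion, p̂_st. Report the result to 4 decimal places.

p̂_st ≈ 0.1237

N = 1500; stratum weights W_h = N_h/N.
p̂_st = Σ W_h p̂_h = (360·0.182 + 820·0.114 + 320·0.083)/1500 = 0.12371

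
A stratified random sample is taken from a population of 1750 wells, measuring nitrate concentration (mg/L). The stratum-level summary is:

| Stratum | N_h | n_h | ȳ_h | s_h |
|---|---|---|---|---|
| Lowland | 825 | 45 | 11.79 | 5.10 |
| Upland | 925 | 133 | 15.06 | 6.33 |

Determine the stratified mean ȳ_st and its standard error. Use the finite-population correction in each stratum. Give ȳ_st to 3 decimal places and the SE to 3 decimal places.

ȳ_st ≈ 13.518, SE ≈ 0.440

ȳ_st = Σ W_h ȳ_h = (825·11.79 + 925·15.06)/1750 = 13.51843
V̂(ȳ_st) = Σ W_h² (1 − n_h/N_h) s_h²/n_h, with W_h = N_h/N and N = 1750:
  stratum Lowland: (825/1750)²·(1 − 45/825)·5.10²/45 = 0.121451
  stratum Upland: (925/1750)²·(1 − 133/925)·6.33²/133 = 0.0720687
V̂(ȳ_st) = 0.193519
SE(ȳ_st) = √0.193519 = 0.439908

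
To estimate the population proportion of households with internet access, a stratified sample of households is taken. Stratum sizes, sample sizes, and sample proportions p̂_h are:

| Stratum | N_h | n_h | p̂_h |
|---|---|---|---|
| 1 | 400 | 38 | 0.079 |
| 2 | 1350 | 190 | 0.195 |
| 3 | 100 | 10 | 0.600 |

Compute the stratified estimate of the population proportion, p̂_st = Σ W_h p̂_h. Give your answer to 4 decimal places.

N = 1850; stratum weights W_h = N_h/N.
p̂_st = Σ W_h p̂_h = (400·0.079 + 1350·0.195 + 100·0.600)/1850 = 0.19181

p̂_st ≈ 0.1918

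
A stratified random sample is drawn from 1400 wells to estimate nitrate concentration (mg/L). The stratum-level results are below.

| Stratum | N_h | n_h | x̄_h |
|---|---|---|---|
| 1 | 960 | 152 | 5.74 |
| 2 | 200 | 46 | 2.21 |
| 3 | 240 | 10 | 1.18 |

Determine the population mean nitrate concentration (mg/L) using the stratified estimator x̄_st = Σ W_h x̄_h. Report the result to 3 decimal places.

N = Σ N_h = 1400. Stratum weights W_h = N_h/N.
x̄_st = (960·5.74 + 200·2.21 + 240·1.18) / 1400 = 4.45400

x̄_st ≈ 4.454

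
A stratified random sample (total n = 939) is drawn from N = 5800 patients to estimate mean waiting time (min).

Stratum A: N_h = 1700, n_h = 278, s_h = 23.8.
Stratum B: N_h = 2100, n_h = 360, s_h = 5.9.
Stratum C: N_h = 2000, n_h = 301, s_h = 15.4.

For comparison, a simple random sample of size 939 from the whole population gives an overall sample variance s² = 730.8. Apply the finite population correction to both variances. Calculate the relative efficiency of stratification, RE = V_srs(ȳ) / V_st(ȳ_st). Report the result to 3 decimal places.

V̂(ȳ_st) = Σ W_h² (1 − n_h/N_h) s_h²/n_h, with W_h = N_h/N and N = 5800:
  stratum A: (1700/5800)²·(1 − 278/1700)·23.8²/278 = 0.14642
  stratum B: (2100/5800)²·(1 − 360/2100)·5.9²/360 = 0.010503
  stratum C: (2000/5800)²·(1 − 301/2000)·15.4²/301 = 0.079587
V_st = 0.23651
V_srs = (1 − 939/5800)·730.8/939 = 0.652275
Relative efficiency = V_srs / V_st = 0.652275/0.23651 = 2.7579

RE ≈ 2.758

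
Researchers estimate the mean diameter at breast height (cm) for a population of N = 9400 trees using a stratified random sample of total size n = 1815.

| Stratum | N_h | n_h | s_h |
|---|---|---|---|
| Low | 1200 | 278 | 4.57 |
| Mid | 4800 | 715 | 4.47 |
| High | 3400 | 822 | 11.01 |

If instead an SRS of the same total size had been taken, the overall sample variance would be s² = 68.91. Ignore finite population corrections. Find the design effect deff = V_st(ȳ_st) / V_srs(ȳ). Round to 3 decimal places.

deff ≈ 0.732

V̂(ȳ_st) = Σ W_h² s_h²/n_h, with W_h = N_h/N and N = 9400:
  stratum Low: (1200/9400)²·4.57²/278 = 0.00122432
  stratum Mid: (4800/9400)²·4.47²/715 = 0.00728678
  stratum High: (3400/9400)²·11.01²/822 = 0.0192932
V_st = 0.0278043
V_srs = s²/n = 68.91/1815 = 0.0379669
deff = V_st / V_srs = 0.0278043/0.0379669 = 0.7323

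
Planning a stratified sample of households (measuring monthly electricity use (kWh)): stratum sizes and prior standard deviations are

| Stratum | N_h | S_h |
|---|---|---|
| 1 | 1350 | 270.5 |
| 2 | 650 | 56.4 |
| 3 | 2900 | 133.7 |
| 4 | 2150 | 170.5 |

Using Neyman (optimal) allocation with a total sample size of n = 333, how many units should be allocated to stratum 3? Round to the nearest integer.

112

Neyman allocation: n_h = n · N_h S_h / Σ N_i S_i, with n = 333.
  stratum 1: N_h·S_h = 1350·270.5 = 365175.00
  stratum 2: N_h·S_h = 650·56.4 = 36660.00
  stratum 3: N_h·S_h = 2900·133.7 = 387730.00
  stratum 4: N_h·S_h = 2150·170.5 = 366575.00
Σ N_h S_h = 1156140.00
n for stratum 3 = 333·387730.00/1156140.00 = 111.677 → 112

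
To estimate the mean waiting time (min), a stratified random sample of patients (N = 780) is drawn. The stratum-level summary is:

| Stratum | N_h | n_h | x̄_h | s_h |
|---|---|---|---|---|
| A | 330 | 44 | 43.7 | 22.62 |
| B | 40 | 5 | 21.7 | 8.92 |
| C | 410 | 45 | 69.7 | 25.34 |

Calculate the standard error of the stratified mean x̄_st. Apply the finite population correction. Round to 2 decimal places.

V̂(x̄_st) = Σ W_h² (1 − n_h/N_h) s_h²/n_h, with W_h = N_h/N and N = 780:
  stratum A: (330/780)²·(1 − 44/330)·22.62²/44 = 1.80395
  stratum B: (40/780)²·(1 − 5/40)·8.92²/5 = 0.0366183
  stratum C: (410/780)²·(1 − 45/410)·25.34²/45 = 3.50985
V̂(x̄_st) = 5.35041
SE(x̄_st) = √5.35041 = 2.3131

SE(x̄_st) ≈ 2.31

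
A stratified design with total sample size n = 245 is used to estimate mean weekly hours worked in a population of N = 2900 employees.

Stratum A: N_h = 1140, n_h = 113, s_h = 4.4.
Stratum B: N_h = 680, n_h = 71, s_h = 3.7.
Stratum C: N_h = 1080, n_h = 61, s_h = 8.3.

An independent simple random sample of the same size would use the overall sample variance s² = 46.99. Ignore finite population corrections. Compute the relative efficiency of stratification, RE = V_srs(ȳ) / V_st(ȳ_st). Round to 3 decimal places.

V̂(ȳ_st) = Σ W_h² s_h²/n_h, with W_h = N_h/N and N = 2900:
  stratum A: (1140/2900)²·4.4²/113 = 0.0264753
  stratum B: (680/2900)²·3.7²/71 = 0.0106015
  stratum C: (1080/2900)²·8.3²/61 = 0.156631
V_st = 0.193708
V_srs = s²/n = 46.99/245 = 0.191796
Relative efficiency = V_srs / V_st = 0.191796/0.193708 = 0.9901

RE ≈ 0.990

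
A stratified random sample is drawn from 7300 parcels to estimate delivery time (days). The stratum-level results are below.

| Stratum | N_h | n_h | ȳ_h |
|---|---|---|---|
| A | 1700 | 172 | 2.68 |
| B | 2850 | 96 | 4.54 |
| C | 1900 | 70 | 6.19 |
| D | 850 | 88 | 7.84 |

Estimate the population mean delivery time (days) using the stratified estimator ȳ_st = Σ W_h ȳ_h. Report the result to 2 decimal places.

ȳ_st ≈ 4.92

N = Σ N_h = 7300. Stratum weights W_h = N_h/N.
ȳ_st = (1700·2.68 + 2850·4.54 + 1900·6.19 + 850·7.84) / 7300 = 4.9205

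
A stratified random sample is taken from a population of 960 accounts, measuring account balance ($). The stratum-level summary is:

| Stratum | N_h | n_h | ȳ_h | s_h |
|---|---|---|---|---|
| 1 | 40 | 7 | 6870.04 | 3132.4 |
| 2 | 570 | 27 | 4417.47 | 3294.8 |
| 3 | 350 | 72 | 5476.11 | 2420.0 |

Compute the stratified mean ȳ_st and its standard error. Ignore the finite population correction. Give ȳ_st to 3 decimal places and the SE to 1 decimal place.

ȳ_st ≈ 4905.623, SE ≈ 393.7

ȳ_st = Σ W_h ȳ_h = (40·6870.04 + 570·4417.47 + 350·5476.11)/960 = 4905.62292
V̂(ȳ_st) = Σ W_h² s_h²/n_h, with W_h = N_h/N and N = 960:
  stratum 1: (40/960)²·3132.4²/7 = 2433.51
  stratum 2: (570/960)²·3294.8²/27 = 141743
  stratum 3: (350/960)²·2420.0²/72 = 10811.6
V̂(ȳ_st) = 154988
SE(ȳ_st) = √154988 = 393.685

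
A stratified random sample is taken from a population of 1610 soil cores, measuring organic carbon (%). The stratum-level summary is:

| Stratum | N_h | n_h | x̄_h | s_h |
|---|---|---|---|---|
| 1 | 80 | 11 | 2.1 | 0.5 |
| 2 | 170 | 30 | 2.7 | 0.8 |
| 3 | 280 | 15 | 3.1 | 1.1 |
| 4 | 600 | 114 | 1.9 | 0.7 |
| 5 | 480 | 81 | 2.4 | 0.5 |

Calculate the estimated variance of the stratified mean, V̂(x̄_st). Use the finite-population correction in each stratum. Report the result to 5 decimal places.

V̂(x̄_st) = Σ W_h² (1 − n_h/N_h) s_h²/n_h, with W_h = N_h/N and N = 1610:
  stratum 1: (80/1610)²·(1 − 11/80)·0.5²/11 = 4.83988e-05
  stratum 2: (170/1610)²·(1 − 30/170)·0.8²/30 = 0.000195877
  stratum 3: (280/1610)²·(1 − 15/280)·1.1²/15 = 0.00230912
  stratum 4: (600/1610)²·(1 − 114/600)·0.7²/114 = 0.000483534
  stratum 5: (480/1610)²·(1 − 81/480)·0.5²/81 = 0.000228043
V̂(x̄_st) = 0.00326497

V̂(x̄_st) ≈ 0.00326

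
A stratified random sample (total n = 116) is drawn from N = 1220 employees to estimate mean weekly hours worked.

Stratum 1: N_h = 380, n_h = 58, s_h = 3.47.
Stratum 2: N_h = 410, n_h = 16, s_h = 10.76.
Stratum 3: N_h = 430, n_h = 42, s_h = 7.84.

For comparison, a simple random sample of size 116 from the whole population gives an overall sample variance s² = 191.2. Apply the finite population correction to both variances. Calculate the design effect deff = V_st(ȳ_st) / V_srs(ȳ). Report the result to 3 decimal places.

deff ≈ 0.648

V̂(ȳ_st) = Σ W_h² (1 − n_h/N_h) s_h²/n_h, with W_h = N_h/N and N = 1220:
  stratum 1: (380/1220)²·(1 − 58/380)·3.47²/58 = 0.0170667
  stratum 2: (410/1220)²·(1 − 16/410)·10.76²/16 = 0.785353
  stratum 3: (430/1220)²·(1 − 42/430)·7.84²/42 = 0.164045
V_st = 0.966465
V_srs = (1 − 116/1220)·191.2/116 = 1.49155
deff = V_st / V_srs = 0.966465/1.49155 = 0.6480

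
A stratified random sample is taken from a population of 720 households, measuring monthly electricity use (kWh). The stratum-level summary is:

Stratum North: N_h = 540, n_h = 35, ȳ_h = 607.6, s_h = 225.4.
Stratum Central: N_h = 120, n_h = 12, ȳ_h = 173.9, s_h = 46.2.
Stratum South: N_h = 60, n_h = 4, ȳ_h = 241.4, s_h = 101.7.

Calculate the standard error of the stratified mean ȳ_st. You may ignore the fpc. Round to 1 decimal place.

SE(ȳ_st) ≈ 29.0

V̂(ȳ_st) = Σ W_h² s_h²/n_h, with W_h = N_h/N and N = 720:
  stratum North: (540/720)²·225.4²/35 = 816.512
  stratum Central: (120/720)²·46.2²/12 = 4.94083
  stratum South: (60/720)²·101.7²/4 = 17.9564
V̂(ȳ_st) = 839.409
SE(ȳ_st) = √839.409 = 28.9726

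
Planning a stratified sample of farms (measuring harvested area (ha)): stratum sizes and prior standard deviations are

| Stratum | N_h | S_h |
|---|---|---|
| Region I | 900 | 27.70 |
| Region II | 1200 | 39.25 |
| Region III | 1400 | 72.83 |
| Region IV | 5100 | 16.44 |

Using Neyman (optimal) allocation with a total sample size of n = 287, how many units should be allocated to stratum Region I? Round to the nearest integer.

28

Neyman allocation: n_h = n · N_h S_h / Σ N_i S_i, with n = 287.
  stratum Region I: N_h·S_h = 900·27.70 = 24930.00
  stratum Region II: N_h·S_h = 1200·39.25 = 47100.00
  stratum Region III: N_h·S_h = 1400·72.83 = 101962.00
  stratum Region IV: N_h·S_h = 5100·16.44 = 83844.00
Σ N_h S_h = 257836.00
n for stratum Region I = 287·24930.00/257836.00 = 27.750 → 28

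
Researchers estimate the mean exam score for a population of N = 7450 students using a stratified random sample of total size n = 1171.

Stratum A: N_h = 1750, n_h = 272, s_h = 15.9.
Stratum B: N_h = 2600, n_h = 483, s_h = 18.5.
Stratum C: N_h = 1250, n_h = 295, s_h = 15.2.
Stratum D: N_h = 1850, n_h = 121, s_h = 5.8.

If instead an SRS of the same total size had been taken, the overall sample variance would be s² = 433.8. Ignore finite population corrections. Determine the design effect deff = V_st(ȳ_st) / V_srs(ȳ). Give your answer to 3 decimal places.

V̂(ȳ_st) = Σ W_h² s_h²/n_h, with W_h = N_h/N and N = 7450:
  stratum A: (1750/7450)²·15.9²/272 = 0.0512848
  stratum B: (2600/7450)²·18.5²/483 = 0.0863039
  stratum C: (1250/7450)²·15.2²/295 = 0.0220482
  stratum D: (1850/7450)²·5.8²/121 = 0.0171436
V_st = 0.17678
V_srs = s²/n = 433.8/1171 = 0.370453
deff = V_st / V_srs = 0.17678/0.370453 = 0.4772

deff ≈ 0.477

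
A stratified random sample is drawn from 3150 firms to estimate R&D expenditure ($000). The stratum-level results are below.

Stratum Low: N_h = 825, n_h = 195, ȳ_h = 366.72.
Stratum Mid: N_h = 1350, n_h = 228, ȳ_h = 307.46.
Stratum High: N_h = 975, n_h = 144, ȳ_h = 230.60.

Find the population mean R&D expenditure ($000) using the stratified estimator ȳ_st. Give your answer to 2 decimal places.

ȳ_st ≈ 299.19

N = Σ N_h = 3150. Stratum weights W_h = N_h/N.
ȳ_st = (825·366.72 + 1350·307.46 + 975·230.60) / 3150 = 299.1905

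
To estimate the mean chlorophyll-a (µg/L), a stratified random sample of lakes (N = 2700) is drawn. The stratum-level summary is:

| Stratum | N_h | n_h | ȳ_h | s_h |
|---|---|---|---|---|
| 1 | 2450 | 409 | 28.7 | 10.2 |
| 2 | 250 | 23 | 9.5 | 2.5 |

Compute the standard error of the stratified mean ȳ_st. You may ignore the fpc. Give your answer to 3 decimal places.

SE(ȳ_st) ≈ 0.460

V̂(ȳ_st) = Σ W_h² s_h²/n_h, with W_h = N_h/N and N = 2700:
  stratum 1: (2450/2700)²·10.2²/409 = 0.209451
  stratum 2: (250/2700)²·2.5²/23 = 0.00232973
V̂(ȳ_st) = 0.21178
SE(ȳ_st) = √0.21178 = 0.460196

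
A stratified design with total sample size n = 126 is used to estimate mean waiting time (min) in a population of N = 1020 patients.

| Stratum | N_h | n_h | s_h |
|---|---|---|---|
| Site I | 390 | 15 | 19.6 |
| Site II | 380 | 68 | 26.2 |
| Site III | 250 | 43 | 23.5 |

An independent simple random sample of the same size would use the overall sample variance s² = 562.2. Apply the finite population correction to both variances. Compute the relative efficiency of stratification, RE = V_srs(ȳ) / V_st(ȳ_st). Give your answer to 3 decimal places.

V̂(ȳ_st) = Σ W_h² (1 − n_h/N_h) s_h²/n_h, with W_h = N_h/N and N = 1020:
  stratum Site I: (390/1020)²·(1 − 15/390)·19.6²/15 = 3.60012
  stratum Site II: (380/1020)²·(1 − 68/380)·26.2²/68 = 1.15035
  stratum Site III: (250/1020)²·(1 − 43/250)·23.5²/43 = 0.638818
V_st = 5.38929
V_srs = (1 − 126/1020)·562.2/126 = 3.91073
Relative efficiency = V_srs / V_st = 3.91073/5.38929 = 0.7256

RE ≈ 0.726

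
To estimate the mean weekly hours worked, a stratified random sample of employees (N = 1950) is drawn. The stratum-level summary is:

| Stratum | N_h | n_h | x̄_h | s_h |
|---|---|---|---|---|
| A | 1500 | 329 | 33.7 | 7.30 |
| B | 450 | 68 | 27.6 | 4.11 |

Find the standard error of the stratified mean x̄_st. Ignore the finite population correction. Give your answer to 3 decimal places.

SE(x̄_st) ≈ 0.330

V̂(x̄_st) = Σ W_h² s_h²/n_h, with W_h = N_h/N and N = 1950:
  stratum A: (1500/1950)²·7.30²/329 = 0.0958436
  stratum B: (450/1950)²·4.11²/68 = 0.0132291
V̂(x̄_st) = 0.109073
SE(x̄_st) = √0.109073 = 0.330262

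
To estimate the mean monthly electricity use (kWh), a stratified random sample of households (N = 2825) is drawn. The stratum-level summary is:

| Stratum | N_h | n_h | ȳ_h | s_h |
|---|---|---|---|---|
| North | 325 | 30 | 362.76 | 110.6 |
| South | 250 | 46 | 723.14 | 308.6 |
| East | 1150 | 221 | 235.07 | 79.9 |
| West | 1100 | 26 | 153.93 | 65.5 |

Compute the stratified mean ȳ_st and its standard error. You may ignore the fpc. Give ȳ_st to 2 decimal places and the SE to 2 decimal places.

ȳ_st ≈ 261.36, SE ≈ 7.17

ȳ_st = Σ W_h ȳ_h = (325·362.76 + 250·723.14 + 1150·235.07 + 1100·153.93)/2825 = 261.35770
V̂(ȳ_st) = Σ W_h² s_h²/n_h, with W_h = N_h/N and N = 2825:
  stratum North: (325/2825)²·110.6²/30 = 5.39658
  stratum South: (250/2825)²·308.6²/46 = 16.2135
  stratum East: (1150/2825)²·79.9²/221 = 4.78696
  stratum West: (1100/2825)²·65.5²/26 = 25.0183
V̂(ȳ_st) = 51.4154
SE(ȳ_st) = √51.4154 = 7.17045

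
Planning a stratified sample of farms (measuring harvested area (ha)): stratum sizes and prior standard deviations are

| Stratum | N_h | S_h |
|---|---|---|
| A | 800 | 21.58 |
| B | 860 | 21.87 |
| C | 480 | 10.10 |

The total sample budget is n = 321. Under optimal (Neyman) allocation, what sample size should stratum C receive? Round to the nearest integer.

Neyman allocation: n_h = n · N_h S_h / Σ N_i S_i, with n = 321.
  stratum A: N_h·S_h = 800·21.58 = 17264.00
  stratum B: N_h·S_h = 860·21.87 = 18808.20
  stratum C: N_h·S_h = 480·10.10 = 4848.00
Σ N_h S_h = 40920.20
n for stratum C = 321·4848.00/40920.20 = 38.030 → 38

38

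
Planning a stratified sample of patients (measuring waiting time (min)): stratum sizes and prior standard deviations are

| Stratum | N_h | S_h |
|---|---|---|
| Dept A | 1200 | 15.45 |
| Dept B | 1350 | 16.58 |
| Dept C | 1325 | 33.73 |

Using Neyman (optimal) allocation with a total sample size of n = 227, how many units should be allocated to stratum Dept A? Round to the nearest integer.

Neyman allocation: n_h = n · N_h S_h / Σ N_i S_i, with n = 227.
  stratum Dept A: N_h·S_h = 1200·15.45 = 18540.00
  stratum Dept B: N_h·S_h = 1350·16.58 = 22383.00
  stratum Dept C: N_h·S_h = 1325·33.73 = 44692.25
Σ N_h S_h = 85615.25
n for stratum Dept A = 227·18540.00/85615.25 = 49.157 → 49

49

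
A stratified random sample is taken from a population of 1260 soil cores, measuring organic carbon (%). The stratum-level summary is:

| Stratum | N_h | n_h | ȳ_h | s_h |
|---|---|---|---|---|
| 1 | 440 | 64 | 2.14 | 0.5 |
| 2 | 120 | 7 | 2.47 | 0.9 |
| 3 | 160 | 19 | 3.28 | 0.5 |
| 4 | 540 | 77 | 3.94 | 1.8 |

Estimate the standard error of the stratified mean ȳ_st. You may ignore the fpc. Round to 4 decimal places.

V̂(ȳ_st) = Σ W_h² s_h²/n_h, with W_h = N_h/N and N = 1260:
  stratum 1: (440/1260)²·0.5²/64 = 0.000476348
  stratum 2: (120/1260)²·0.9²/7 = 0.00104956
  stratum 3: (160/1260)²·0.5²/19 = 0.000212171
  stratum 4: (540/1260)²·1.8²/77 = 0.0077286
V̂(ȳ_st) = 0.00946668
SE(ȳ_st) = √0.00946668 = 0.0972969

SE(ȳ_st) ≈ 0.0973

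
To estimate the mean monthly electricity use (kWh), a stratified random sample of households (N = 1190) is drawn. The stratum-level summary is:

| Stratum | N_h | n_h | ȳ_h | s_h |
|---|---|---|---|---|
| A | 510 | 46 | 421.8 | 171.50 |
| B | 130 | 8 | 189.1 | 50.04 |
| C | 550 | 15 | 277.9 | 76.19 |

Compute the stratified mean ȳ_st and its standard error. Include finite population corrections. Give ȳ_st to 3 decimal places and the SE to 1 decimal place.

ȳ_st = Σ W_h ȳ_h = (510·421.8 + 130·189.1 + 550·277.9)/1190 = 329.87059
V̂(ȳ_st) = Σ W_h² (1 − n_h/N_h) s_h²/n_h, with W_h = N_h/N and N = 1190:
  stratum A: (510/1190)²·(1 − 46/510)·171.50²/46 = 106.848
  stratum B: (130/1190)²·(1 − 8/130)·50.04²/8 = 3.50553
  stratum C: (550/1190)²·(1 − 15/550)·76.19²/15 = 80.4132
V̂(ȳ_st) = 190.766
SE(ȳ_st) = √190.766 = 13.8118

ȳ_st ≈ 329.871, SE ≈ 13.8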